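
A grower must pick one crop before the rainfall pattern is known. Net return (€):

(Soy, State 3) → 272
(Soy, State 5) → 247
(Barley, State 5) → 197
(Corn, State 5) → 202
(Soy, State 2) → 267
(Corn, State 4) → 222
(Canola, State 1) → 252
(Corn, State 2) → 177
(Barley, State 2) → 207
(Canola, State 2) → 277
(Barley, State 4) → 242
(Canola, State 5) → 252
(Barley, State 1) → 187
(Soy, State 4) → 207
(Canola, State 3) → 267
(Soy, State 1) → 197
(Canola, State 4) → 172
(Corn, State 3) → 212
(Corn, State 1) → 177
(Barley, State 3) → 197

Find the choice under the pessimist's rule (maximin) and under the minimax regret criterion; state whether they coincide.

Row minima: Barley=187, Canola=172, Corn=177, Soy=197
Best worst-case = 197 → Soy.
Column bests: State 1=252, State 2=277, State 3=272, State 4=242, State 5=252.
Barley regrets: 65, 70, 75, 0, 55 → max 75
Canola regrets: 0, 0, 5, 70, 0 → max 70
Corn regrets: 75, 100, 60, 20, 50 → max 100
Soy regrets: 55, 10, 0, 35, 5 → max 55
Smallest max regret = 55 → Soy.

maximin → Soy; minimax regret → Soy (agree)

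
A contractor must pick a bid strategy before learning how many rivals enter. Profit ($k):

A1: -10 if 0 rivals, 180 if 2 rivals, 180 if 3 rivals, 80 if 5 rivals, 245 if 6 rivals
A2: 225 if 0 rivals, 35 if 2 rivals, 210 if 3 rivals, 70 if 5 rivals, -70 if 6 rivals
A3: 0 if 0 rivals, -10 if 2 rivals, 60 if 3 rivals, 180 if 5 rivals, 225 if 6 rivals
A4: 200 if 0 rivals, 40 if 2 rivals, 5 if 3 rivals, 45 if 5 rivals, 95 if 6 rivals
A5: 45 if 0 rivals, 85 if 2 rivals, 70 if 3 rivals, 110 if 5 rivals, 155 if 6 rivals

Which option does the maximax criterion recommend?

Row maxima: A1=245, A2=225, A3=225, A4=200, A5=155
Best best-case = 245 → A1.

A1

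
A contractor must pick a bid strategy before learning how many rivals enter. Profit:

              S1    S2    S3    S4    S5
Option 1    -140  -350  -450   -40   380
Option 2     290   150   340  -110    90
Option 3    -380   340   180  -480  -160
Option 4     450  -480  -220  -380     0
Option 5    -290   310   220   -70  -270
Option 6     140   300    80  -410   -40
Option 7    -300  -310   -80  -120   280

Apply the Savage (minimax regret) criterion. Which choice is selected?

Option 2

Column bests: S1=450, S2=340, S3=340, S4=-40, S5=380.
Option 1 regrets: 590, 690, 790, 0, 0 → max 790
Option 2 regrets: 160, 190, 0, 70, 290 → max 290
Option 3 regrets: 830, 0, 160, 440, 540 → max 830
Option 4 regrets: 0, 820, 560, 340, 380 → max 820
Option 5 regrets: 740, 30, 120, 30, 650 → max 740
Option 6 regrets: 310, 40, 260, 370, 420 → max 420
Option 7 regrets: 750, 650, 420, 80, 100 → max 750
Smallest max regret = 290 → Option 2.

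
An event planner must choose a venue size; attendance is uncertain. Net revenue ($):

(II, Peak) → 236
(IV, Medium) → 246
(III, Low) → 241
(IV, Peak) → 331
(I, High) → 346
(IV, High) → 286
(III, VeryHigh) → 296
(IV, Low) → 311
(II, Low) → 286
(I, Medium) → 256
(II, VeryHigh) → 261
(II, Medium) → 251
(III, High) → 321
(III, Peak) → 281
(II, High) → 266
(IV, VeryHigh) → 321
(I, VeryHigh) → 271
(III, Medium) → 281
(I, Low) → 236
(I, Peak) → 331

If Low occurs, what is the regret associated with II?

25

Best payoff under Low is 311.
Regret = 311 − 286 = 25.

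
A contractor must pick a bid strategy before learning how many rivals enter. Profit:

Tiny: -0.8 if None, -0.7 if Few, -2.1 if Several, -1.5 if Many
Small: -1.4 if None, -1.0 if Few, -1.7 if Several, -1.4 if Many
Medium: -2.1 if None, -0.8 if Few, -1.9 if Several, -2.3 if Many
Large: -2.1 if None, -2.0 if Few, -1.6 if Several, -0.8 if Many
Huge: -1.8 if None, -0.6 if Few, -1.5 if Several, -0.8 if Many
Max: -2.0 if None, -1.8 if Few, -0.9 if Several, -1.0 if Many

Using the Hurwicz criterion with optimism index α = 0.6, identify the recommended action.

Tiny: 0.6·(-0.7) + 0.4·(-2.1) = -1.26
Small: 0.6·(-1.0) + 0.4·(-1.7) = -1.28
Medium: 0.6·(-0.8) + 0.4·(-2.3) = -1.4
Large: 0.6·(-0.8) + 0.4·(-2.1) = -1.32
Huge: 0.6·(-0.6) + 0.4·(-1.8) = -1.08
Max: 0.6·(-0.9) + 0.4·(-2.0) = -1.34
Highest Hurwicz score = -1.08 → Huge.

Huge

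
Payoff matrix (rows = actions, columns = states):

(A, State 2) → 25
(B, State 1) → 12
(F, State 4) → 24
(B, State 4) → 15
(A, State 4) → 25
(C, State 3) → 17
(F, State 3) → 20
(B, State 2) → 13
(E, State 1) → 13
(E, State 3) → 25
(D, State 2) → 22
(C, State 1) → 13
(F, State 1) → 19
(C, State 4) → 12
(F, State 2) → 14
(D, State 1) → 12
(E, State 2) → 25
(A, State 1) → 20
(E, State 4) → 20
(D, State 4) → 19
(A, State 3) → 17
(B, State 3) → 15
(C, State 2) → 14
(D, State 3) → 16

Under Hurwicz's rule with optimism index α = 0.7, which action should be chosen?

A

A: 0.7·25 + 0.3·17 = 22.6
B: 0.7·15 + 0.3·12 = 14.1
C: 0.7·17 + 0.3·12 = 15.5
D: 0.7·22 + 0.3·12 = 19
E: 0.7·25 + 0.3·13 = 21.4
F: 0.7·24 + 0.3·14 = 21
Highest Hurwicz score = 22.6 → A.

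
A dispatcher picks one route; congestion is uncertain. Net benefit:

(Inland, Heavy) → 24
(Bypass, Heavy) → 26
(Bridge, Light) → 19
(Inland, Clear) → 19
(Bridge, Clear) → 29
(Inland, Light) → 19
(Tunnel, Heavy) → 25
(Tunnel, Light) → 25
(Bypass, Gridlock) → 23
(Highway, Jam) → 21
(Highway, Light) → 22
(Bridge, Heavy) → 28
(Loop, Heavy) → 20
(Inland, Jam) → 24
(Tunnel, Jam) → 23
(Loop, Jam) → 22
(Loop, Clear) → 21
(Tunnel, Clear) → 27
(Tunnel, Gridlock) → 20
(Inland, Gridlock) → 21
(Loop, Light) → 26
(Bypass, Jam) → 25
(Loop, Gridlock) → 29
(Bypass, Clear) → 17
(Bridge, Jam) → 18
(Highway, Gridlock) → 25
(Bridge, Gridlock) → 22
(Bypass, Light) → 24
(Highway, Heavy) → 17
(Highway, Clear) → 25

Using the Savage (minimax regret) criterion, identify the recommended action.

Column bests: Clear=29, Light=26, Heavy=28, Jam=25, Gridlock=29.
Inland regrets: 10, 7, 4, 1, 8 → max 10
Loop regrets: 8, 0, 8, 3, 0 → max 8
Bridge regrets: 0, 7, 0, 7, 7 → max 7
Highway regrets: 4, 4, 11, 4, 4 → max 11
Tunnel regrets: 2, 1, 3, 2, 9 → max 9
Bypass regrets: 12, 2, 2, 0, 6 → max 12
Smallest max regret = 7 → Bridge.

Bridge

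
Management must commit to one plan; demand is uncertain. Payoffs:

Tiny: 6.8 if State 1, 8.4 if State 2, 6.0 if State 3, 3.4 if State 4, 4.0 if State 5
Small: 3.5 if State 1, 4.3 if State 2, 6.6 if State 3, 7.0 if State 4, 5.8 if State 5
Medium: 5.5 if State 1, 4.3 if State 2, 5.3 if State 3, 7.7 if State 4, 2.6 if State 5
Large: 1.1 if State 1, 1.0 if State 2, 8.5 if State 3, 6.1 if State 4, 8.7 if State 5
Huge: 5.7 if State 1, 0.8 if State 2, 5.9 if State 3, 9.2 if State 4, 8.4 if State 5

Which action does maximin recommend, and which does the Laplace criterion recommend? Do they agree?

maximin → Small; laplace → Huge (disagree)

Row minima: Tiny=3.4, Small=3.5, Medium=2.6, Large=1.0, Huge=0.8
Best worst-case = 3.5 → Small.
Row averages: Tiny=5.72, Small=5.44, Medium=5.08, Large=5.08, Huge=6
Highest average = 6 → Huge.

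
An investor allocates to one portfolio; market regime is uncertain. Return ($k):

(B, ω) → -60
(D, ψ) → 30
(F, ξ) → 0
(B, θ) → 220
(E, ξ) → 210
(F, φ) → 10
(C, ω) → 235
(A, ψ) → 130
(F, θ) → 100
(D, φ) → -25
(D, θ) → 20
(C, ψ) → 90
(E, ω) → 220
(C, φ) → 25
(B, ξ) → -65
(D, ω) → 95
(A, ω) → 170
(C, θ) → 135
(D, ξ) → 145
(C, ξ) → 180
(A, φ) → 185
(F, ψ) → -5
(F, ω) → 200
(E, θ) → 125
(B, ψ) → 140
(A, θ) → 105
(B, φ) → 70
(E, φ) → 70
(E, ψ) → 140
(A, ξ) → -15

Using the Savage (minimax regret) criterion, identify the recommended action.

Column bests: θ=220, φ=185, ψ=140, ω=235, ξ=210.
A regrets: 115, 0, 10, 65, 225 → max 225
B regrets: 0, 115, 0, 295, 275 → max 295
C regrets: 85, 160, 50, 0, 30 → max 160
D regrets: 200, 210, 110, 140, 65 → max 210
E regrets: 95, 115, 0, 15, 0 → max 115
F regrets: 120, 175, 145, 35, 210 → max 210
Smallest max regret = 115 → E.

E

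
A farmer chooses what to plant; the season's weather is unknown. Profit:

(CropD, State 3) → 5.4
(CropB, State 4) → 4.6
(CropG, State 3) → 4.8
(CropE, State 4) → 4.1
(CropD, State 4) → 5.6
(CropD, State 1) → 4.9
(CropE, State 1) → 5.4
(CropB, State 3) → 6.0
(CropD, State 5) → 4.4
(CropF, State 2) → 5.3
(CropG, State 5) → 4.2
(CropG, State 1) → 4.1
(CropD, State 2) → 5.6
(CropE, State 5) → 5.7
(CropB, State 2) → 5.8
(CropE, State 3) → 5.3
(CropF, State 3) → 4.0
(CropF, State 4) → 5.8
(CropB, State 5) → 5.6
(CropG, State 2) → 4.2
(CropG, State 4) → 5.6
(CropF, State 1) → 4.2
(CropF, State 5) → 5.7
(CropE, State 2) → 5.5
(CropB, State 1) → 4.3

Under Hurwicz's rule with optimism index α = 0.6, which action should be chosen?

CropF: 0.6·5.8 + 0.4·4.0 = 5.08
CropD: 0.6·5.6 + 0.4·4.4 = 5.12
CropG: 0.6·5.6 + 0.4·4.1 = 5
CropB: 0.6·6.0 + 0.4·4.3 = 5.32
CropE: 0.6·5.7 + 0.4·4.1 = 5.06
Highest Hurwicz score = 5.32 → CropB.

CropB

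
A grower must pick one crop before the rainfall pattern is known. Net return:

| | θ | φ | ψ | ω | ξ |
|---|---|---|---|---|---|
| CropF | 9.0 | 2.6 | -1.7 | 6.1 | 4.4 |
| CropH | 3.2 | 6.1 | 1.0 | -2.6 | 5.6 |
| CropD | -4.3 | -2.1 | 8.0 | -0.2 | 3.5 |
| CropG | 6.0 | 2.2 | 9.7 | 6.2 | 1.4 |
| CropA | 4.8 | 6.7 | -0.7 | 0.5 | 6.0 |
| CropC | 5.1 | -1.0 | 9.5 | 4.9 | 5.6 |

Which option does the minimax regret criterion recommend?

CropG

Column bests: θ=9.0, φ=6.7, ψ=9.7, ω=6.2, ξ=6.0.
CropF regrets: 0.0, 4.1, 11.4, 0.1, 1.6 → max 11.4
CropH regrets: 5.8, 0.6, 8.7, 8.8, 0.4 → max 8.8
CropD regrets: 13.3, 8.8, 1.7, 6.4, 2.5 → max 13.3
CropG regrets: 3.0, 4.5, 0.0, 0.0, 4.6 → max 4.6
CropA regrets: 4.2, 0.0, 10.4, 5.7, 0.0 → max 10.4
CropC regrets: 3.9, 7.7, 0.2, 1.3, 0.4 → max 7.7
Smallest max regret = 4.6 → CropG.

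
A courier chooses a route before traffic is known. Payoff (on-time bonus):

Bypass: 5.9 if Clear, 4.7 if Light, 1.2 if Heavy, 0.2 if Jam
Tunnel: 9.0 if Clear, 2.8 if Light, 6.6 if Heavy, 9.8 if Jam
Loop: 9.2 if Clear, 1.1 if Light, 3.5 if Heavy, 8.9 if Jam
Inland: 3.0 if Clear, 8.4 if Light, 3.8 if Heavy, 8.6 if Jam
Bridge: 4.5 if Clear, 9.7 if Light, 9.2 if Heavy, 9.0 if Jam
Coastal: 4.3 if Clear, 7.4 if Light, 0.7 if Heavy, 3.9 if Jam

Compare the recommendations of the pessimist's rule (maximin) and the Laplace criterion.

maximin → Bridge; laplace → Bridge (agree)

Row minima: Bypass=0.2, Tunnel=2.8, Loop=1.1, Inland=3.0, Bridge=4.5, Coastal=0.7
Best worst-case = 4.5 → Bridge.
Row averages: Bypass=3, Tunnel=7.05, Loop=5.675, Inland=5.95, Bridge=8.1, Coastal=4.075
Highest average = 8.1 → Bridge.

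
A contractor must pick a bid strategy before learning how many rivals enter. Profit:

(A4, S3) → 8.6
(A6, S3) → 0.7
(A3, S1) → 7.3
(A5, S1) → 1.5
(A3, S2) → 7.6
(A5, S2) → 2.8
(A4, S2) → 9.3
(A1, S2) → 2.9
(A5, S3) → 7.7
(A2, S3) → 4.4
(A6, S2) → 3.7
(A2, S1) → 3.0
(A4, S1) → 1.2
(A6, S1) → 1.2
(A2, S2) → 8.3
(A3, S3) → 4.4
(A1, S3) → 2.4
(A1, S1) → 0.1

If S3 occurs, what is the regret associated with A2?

4.2

Best payoff under S3 is 8.6.
Regret = 8.6 − 4.4 = 4.2.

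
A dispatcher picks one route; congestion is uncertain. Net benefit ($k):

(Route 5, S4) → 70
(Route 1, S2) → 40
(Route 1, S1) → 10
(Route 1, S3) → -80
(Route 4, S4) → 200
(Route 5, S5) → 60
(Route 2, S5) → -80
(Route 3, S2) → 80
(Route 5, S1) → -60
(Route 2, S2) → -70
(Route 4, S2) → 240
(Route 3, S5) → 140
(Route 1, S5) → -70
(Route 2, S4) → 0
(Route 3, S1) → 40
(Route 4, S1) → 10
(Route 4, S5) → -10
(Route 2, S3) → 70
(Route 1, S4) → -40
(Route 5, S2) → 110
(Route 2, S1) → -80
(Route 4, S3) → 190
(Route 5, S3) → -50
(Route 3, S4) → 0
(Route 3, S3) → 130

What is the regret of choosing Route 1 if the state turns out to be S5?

Best payoff under S5 is 140.
Regret = 140 − (-70) = 210.

210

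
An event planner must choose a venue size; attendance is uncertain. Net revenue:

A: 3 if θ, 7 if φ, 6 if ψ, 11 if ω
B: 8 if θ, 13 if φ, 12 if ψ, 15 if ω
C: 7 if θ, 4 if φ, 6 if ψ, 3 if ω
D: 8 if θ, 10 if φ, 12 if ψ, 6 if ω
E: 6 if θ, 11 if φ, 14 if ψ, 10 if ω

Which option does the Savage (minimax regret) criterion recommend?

Column bests: θ=8, φ=13, ψ=14, ω=15.
A regrets: 5, 6, 8, 4 → max 8
B regrets: 0, 0, 2, 0 → max 2
C regrets: 1, 9, 8, 12 → max 12
D regrets: 0, 3, 2, 9 → max 9
E regrets: 2, 2, 0, 5 → max 5
Smallest max regret = 2 → B.

B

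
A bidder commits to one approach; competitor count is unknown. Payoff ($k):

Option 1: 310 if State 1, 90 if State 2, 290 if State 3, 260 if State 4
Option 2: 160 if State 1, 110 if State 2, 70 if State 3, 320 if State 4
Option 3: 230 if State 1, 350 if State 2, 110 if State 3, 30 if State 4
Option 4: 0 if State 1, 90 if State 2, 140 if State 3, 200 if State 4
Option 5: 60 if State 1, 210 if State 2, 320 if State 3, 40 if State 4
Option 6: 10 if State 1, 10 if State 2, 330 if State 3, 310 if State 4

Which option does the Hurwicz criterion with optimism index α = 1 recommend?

Option 3

Option 1: 1·310 + 0·90 = 310
Option 2: 1·320 + 0·70 = 320
Option 3: 1·350 + 0·30 = 350
Option 4: 1·200 + 0·0 = 200
Option 5: 1·320 + 0·40 = 320
Option 6: 1·330 + 0·10 = 330
Highest Hurwicz score = 350 → Option 3.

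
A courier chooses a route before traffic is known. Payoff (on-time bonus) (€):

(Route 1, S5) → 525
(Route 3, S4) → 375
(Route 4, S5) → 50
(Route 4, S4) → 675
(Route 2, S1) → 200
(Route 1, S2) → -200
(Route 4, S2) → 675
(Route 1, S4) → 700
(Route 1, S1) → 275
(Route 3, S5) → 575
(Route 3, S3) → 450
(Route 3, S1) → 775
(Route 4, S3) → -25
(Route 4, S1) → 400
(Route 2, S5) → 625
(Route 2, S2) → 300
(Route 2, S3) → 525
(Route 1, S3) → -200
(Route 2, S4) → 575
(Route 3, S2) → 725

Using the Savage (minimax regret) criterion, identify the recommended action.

Column bests: S1=775, S2=725, S3=525, S4=700, S5=625.
Route 1 regrets: 500, 925, 725, 0, 100 → max 925
Route 2 regrets: 575, 425, 0, 125, 0 → max 575
Route 3 regrets: 0, 0, 75, 325, 50 → max 325
Route 4 regrets: 375, 50, 550, 25, 575 → max 575
Smallest max regret = 325 → Route 3.

Route 3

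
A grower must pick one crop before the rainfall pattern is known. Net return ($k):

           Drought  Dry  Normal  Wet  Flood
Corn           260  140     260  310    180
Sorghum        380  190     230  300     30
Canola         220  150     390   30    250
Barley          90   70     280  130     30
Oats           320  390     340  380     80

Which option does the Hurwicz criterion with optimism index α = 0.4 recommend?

Corn: 0.4·310 + 0.6·140 = 208
Sorghum: 0.4·380 + 0.6·30 = 170
Canola: 0.4·390 + 0.6·30 = 174
Barley: 0.4·280 + 0.6·30 = 130
Oats: 0.4·390 + 0.6·80 = 204
Highest Hurwicz score = 208 → Corn.

Corn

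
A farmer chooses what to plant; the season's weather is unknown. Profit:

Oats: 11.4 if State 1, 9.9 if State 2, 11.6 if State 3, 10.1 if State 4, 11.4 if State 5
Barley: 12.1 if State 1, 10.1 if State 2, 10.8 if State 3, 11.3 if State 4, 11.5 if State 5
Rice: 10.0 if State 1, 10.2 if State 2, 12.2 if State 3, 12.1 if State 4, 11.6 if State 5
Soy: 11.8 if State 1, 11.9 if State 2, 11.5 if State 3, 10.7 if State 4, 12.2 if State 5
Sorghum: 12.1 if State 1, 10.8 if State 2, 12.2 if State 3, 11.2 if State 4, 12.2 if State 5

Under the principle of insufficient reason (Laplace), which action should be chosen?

Sorghum

Row averages: Oats=10.88, Barley=11.16, Rice=11.22, Soy=11.62, Sorghum=11.7
Highest average = 11.7 → Sorghum.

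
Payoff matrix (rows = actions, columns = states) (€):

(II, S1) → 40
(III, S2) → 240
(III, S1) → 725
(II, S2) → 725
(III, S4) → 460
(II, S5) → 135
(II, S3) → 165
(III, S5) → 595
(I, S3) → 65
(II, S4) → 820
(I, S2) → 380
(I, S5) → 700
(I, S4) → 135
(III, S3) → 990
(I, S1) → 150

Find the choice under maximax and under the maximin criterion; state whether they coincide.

Row maxima: I=700, II=820, III=990
Best best-case = 990 → III.
Row minima: I=65, II=40, III=240
Best worst-case = 240 → III.

maximax → III; maximin → III (agree)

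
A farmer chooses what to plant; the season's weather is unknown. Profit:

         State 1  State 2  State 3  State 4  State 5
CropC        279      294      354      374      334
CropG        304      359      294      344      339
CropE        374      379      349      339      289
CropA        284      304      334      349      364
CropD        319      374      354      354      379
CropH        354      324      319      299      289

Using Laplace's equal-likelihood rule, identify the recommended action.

CropD

Row averages: CropC=327, CropG=328, CropE=346, CropA=327, CropD=356, CropH=317
Highest average = 356 → CropD.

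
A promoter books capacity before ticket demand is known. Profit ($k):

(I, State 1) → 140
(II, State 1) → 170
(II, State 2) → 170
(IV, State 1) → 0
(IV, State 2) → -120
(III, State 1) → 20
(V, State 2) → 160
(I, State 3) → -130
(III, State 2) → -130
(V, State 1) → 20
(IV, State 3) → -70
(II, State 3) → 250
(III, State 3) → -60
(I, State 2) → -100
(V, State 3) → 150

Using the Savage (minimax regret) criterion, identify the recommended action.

Column bests: State 1=170, State 2=170, State 3=250.
I regrets: 30, 270, 380 → max 380
II regrets: 0, 0, 0 → max 0
III regrets: 150, 300, 310 → max 310
IV regrets: 170, 290, 320 → max 320
V regrets: 150, 10, 100 → max 150
Smallest max regret = 0 → II.

II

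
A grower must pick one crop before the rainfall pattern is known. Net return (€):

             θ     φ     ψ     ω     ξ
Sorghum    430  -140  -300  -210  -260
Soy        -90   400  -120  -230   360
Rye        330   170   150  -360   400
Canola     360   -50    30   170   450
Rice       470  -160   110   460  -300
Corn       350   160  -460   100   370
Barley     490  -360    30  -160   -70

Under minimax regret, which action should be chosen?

Canola

Column bests: θ=490, φ=400, ψ=150, ω=460, ξ=450.
Sorghum regrets: 60, 540, 450, 670, 710 → max 710
Soy regrets: 580, 0, 270, 690, 90 → max 690
Rye regrets: 160, 230, 0, 820, 50 → max 820
Canola regrets: 130, 450, 120, 290, 0 → max 450
Rice regrets: 20, 560, 40, 0, 750 → max 750
Corn regrets: 140, 240, 610, 360, 80 → max 610
Barley regrets: 0, 760, 120, 620, 520 → max 760
Smallest max regret = 450 → Canola.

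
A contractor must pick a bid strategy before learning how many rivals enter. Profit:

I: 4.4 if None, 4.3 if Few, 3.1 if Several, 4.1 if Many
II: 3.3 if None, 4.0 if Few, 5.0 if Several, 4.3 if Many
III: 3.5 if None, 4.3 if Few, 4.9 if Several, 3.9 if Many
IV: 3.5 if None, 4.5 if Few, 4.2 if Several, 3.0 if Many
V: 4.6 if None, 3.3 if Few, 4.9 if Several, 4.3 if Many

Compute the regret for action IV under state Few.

Best payoff under Few is 4.5.
Regret = 4.5 − 4.5 = 0.0.

0.0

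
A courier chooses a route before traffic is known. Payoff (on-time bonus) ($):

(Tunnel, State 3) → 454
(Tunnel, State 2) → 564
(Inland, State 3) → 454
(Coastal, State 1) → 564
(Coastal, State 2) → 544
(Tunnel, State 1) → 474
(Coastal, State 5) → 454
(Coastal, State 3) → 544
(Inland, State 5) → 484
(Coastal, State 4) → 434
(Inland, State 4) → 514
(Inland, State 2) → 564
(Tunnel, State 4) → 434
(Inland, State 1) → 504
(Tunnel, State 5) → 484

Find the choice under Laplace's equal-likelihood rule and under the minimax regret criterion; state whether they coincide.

Row averages: Coastal=508, Tunnel=482, Inland=504
Highest average = 508 → Coastal.
Column bests: State 1=564, State 2=564, State 3=544, State 4=514, State 5=484.
Coastal regrets: 0, 20, 0, 80, 30 → max 80
Tunnel regrets: 90, 0, 90, 80, 0 → max 90
Inland regrets: 60, 0, 90, 0, 0 → max 90
Smallest max regret = 80 → Coastal.

laplace → Coastal; minimax regret → Coastal (agree)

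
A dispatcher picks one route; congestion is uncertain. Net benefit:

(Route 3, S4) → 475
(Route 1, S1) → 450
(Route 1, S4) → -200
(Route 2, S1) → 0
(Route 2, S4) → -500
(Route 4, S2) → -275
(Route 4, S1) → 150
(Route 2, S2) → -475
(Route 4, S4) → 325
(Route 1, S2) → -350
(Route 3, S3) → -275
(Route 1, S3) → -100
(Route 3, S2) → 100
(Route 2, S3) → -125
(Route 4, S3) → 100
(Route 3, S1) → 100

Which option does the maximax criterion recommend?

Route 3

Row maxima: Route 1=450, Route 2=0, Route 3=475, Route 4=325
Best best-case = 475 → Route 3.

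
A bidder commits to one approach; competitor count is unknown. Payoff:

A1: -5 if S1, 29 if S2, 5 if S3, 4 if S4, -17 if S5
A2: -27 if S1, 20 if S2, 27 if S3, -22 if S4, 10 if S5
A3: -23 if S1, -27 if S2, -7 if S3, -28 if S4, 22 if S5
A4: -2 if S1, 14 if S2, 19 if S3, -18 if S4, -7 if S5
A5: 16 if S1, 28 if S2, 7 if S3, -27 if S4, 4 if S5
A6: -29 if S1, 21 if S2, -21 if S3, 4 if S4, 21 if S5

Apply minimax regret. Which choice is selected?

Column bests: S1=16, S2=29, S3=27, S4=4, S5=22.
A1 regrets: 21, 0, 22, 0, 39 → max 39
A2 regrets: 43, 9, 0, 26, 12 → max 43
A3 regrets: 39, 56, 34, 32, 0 → max 56
A4 regrets: 18, 15, 8, 22, 29 → max 29
A5 regrets: 0, 1, 20, 31, 18 → max 31
A6 regrets: 45, 8, 48, 0, 1 → max 48
Smallest max regret = 29 → A4.

A4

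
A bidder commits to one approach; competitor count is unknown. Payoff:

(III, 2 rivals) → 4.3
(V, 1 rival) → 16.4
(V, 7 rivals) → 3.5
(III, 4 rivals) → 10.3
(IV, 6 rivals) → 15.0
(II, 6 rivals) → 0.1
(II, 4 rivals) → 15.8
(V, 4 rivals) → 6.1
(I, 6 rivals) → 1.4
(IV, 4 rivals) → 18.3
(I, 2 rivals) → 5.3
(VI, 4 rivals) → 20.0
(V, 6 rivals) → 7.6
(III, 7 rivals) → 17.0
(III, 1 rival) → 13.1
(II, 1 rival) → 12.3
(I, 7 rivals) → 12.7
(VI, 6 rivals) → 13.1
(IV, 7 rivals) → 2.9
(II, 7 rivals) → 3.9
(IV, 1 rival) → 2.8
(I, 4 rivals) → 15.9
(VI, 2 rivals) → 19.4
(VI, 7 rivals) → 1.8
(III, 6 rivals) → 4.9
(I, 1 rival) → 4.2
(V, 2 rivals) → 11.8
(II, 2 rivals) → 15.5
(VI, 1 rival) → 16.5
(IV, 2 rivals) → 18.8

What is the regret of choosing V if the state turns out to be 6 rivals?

Best payoff under 6 rivals is 15.0.
Regret = 15.0 − 7.6 = 7.4.

7.4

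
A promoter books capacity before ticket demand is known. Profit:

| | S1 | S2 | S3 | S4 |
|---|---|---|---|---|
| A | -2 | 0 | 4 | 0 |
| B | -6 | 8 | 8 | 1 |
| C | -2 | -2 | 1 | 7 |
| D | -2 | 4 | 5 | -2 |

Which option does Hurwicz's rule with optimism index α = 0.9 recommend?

A: 0.9·4 + 0.1·(-2) = 3.4
B: 0.9·8 + 0.1·(-6) = 6.6
C: 0.9·7 + 0.1·(-2) = 6.1
D: 0.9·5 + 0.1·(-2) = 4.3
Highest Hurwicz score = 6.6 → B.

B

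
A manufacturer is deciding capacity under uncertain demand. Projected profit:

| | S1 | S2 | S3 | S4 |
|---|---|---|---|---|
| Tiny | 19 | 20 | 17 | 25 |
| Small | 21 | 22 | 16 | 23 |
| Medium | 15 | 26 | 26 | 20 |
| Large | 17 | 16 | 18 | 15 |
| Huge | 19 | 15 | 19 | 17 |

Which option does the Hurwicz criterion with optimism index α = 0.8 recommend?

Tiny: 0.8·25 + 0.2·17 = 23.4
Small: 0.8·23 + 0.2·16 = 21.6
Medium: 0.8·26 + 0.2·15 = 23.8
Large: 0.8·18 + 0.2·15 = 17.4
Huge: 0.8·19 + 0.2·15 = 18.2
Highest Hurwicz score = 23.8 → Medium.

Medium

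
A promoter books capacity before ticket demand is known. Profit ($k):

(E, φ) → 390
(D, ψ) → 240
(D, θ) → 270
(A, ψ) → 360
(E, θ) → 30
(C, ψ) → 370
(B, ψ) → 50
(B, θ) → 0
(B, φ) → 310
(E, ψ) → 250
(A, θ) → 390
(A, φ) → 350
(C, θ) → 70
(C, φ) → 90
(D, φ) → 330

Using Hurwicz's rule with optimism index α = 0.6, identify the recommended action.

A: 0.6·390 + 0.4·350 = 374
B: 0.6·310 + 0.4·0 = 186
C: 0.6·370 + 0.4·70 = 250
D: 0.6·330 + 0.4·240 = 294
E: 0.6·390 + 0.4·30 = 246
Highest Hurwicz score = 374 → A.

A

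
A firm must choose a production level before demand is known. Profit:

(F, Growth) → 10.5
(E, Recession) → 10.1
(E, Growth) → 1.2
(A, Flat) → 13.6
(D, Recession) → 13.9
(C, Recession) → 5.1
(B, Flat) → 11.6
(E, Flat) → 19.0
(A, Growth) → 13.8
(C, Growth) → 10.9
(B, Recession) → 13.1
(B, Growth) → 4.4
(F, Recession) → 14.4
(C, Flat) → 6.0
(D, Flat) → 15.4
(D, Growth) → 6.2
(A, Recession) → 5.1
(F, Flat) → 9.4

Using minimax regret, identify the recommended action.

D

Column bests: Recession=14.4, Flat=19.0, Growth=13.8.
A regrets: 9.3, 5.4, 0.0 → max 9.3
B regrets: 1.3, 7.4, 9.4 → max 9.4
C regrets: 9.3, 13.0, 2.9 → max 13.0
D regrets: 0.5, 3.6, 7.6 → max 7.6
E regrets: 4.3, 0.0, 12.6 → max 12.6
F regrets: 0.0, 9.6, 3.3 → max 9.6
Smallest max regret = 7.6 → D.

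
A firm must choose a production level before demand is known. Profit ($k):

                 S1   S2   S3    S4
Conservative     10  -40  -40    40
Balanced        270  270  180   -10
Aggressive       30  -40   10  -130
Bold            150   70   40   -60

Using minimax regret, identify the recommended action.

Balanced

Column bests: S1=270, S2=270, S3=180, S4=40.
Conservative regrets: 260, 310, 220, 0 → max 310
Balanced regrets: 0, 0, 0, 50 → max 50
Aggressive regrets: 240, 310, 170, 170 → max 310
Bold regrets: 120, 200, 140, 100 → max 200
Smallest max regret = 50 → Balanced.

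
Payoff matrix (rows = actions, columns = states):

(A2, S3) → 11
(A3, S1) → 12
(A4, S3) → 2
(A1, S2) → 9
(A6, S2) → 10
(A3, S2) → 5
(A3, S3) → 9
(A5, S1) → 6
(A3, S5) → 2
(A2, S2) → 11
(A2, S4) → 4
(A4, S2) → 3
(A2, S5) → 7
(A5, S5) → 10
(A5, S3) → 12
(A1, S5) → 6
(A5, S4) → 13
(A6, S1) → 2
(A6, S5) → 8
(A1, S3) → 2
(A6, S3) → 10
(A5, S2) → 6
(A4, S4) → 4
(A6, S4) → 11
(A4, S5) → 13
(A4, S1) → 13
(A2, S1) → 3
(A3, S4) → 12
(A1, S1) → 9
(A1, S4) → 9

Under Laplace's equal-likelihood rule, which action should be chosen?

A5

Row averages: A1=7, A2=7.2, A3=8, A4=7, A5=9.4, A6=8.2
Highest average = 9.4 → A5.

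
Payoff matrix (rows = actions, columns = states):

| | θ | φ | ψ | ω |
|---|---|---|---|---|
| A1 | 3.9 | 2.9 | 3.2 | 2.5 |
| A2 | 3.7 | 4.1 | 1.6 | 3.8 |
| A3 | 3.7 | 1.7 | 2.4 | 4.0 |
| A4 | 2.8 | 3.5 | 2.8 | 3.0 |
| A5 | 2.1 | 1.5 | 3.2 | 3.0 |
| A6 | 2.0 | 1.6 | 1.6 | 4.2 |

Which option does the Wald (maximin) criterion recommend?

A4

Row minima: A1=2.5, A2=1.6, A3=1.7, A4=2.8, A5=1.5, A6=1.6
Best worst-case = 2.8 → A4.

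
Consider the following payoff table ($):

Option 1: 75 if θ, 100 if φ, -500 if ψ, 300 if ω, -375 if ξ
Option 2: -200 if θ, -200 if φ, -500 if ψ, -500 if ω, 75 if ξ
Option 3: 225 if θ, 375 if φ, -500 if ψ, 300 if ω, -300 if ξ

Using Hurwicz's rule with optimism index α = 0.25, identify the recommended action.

Option 1: 0.25·300 + 0.75·(-500) = -300
Option 2: 0.25·75 + 0.75·(-500) = -356.25
Option 3: 0.25·375 + 0.75·(-500) = -281.25
Highest Hurwicz score = -281.25 → Option 3.

Option 3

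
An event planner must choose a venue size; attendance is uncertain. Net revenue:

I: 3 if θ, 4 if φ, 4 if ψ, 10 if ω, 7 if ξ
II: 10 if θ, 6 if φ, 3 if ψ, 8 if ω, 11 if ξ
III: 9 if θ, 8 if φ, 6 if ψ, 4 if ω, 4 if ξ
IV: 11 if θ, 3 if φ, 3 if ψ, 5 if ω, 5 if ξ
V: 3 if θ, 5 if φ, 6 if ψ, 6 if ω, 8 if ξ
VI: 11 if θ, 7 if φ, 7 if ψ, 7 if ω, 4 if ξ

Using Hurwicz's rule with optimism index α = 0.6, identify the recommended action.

I: 0.6·10 + 0.4·3 = 7.2
II: 0.6·11 + 0.4·3 = 7.8
III: 0.6·9 + 0.4·4 = 7
IV: 0.6·11 + 0.4·3 = 7.8
V: 0.6·8 + 0.4·3 = 6
VI: 0.6·11 + 0.4·4 = 8.2
Highest Hurwicz score = 8.2 → VI.

VI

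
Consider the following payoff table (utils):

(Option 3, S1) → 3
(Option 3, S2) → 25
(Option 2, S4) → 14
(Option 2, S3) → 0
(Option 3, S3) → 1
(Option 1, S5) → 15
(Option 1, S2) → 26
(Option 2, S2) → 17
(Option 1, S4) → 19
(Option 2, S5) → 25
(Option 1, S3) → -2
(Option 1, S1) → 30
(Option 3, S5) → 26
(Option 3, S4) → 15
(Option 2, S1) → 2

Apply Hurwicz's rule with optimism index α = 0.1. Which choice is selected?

Option 1: 0.1·30 + 0.9·(-2) = 1.2
Option 2: 0.1·25 + 0.9·0 = 2.5
Option 3: 0.1·26 + 0.9·1 = 3.5
Highest Hurwicz score = 3.5 → Option 3.

Option 3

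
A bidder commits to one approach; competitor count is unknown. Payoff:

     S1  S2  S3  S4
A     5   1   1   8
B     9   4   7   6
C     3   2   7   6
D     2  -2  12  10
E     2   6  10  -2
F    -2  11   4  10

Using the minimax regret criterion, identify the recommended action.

B

Column bests: S1=9, S2=11, S3=12, S4=10.
A regrets: 4, 10, 11, 2 → max 11
B regrets: 0, 7, 5, 4 → max 7
C regrets: 6, 9, 5, 4 → max 9
D regrets: 7, 13, 0, 0 → max 13
E regrets: 7, 5, 2, 12 → max 12
F regrets: 11, 0, 8, 0 → max 11
Smallest max regret = 7 → B.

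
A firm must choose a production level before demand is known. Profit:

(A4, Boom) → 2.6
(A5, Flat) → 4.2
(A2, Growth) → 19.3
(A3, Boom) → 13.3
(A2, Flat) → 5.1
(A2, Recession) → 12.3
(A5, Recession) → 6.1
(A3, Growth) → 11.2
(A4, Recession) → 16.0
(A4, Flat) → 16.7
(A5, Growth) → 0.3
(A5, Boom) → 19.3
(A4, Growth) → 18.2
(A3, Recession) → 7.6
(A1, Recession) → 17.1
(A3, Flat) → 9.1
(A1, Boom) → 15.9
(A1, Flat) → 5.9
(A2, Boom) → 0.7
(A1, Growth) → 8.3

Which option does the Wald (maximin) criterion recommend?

Row minima: A1=5.9, A2=0.7, A3=7.6, A4=2.6, A5=0.3
Best worst-case = 7.6 → A3.

A3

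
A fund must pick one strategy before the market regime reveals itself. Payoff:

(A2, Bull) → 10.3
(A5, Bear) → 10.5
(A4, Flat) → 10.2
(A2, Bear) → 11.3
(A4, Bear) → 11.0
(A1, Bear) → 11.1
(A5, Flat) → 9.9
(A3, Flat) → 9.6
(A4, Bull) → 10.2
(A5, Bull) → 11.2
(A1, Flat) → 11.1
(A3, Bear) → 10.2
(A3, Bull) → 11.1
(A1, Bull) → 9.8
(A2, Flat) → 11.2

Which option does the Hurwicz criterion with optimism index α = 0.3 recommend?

A1: 0.3·11.1 + 0.7·9.8 = 10.19
A2: 0.3·11.3 + 0.7·10.3 = 10.6
A3: 0.3·11.1 + 0.7·9.6 = 10.05
A4: 0.3·11.0 + 0.7·10.2 = 10.44
A5: 0.3·11.2 + 0.7·9.9 = 10.29
Highest Hurwicz score = 10.6 → A2.

A2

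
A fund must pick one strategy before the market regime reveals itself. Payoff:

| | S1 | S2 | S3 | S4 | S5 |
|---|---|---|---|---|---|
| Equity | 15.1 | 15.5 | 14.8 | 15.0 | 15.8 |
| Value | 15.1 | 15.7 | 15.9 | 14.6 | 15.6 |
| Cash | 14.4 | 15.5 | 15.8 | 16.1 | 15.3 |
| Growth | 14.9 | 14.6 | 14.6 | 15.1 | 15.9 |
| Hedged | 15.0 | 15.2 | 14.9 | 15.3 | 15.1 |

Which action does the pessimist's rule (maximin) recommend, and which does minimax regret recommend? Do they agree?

maximin → Hedged; minimax regret → Cash (disagree)

Row minima: Equity=14.8, Value=14.6, Cash=14.4, Growth=14.6, Hedged=14.9
Best worst-case = 14.9 → Hedged.
Column bests: S1=15.1, S2=15.7, S3=15.9, S4=16.1, S5=15.9.
Equity regrets: 0.0, 0.2, 1.1, 1.1, 0.1 → max 1.1
Value regrets: 0.0, 0.0, 0.0, 1.5, 0.3 → max 1.5
Cash regrets: 0.7, 0.2, 0.1, 0.0, 0.6 → max 0.7
Growth regrets: 0.2, 1.1, 1.3, 1.0, 0.0 → max 1.3
Hedged regrets: 0.1, 0.5, 1.0, 0.8, 0.8 → max 1.0
Smallest max regret = 0.7 → Cash.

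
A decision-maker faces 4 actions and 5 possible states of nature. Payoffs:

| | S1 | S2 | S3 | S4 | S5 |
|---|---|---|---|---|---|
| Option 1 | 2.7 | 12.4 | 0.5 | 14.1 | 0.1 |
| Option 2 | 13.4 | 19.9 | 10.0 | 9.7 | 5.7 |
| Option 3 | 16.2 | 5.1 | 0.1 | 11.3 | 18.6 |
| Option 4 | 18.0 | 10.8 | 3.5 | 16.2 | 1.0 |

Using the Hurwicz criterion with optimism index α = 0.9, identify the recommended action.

Option 2

Option 1: 0.9·14.1 + 0.1·0.1 = 12.7
Option 2: 0.9·19.9 + 0.1·5.7 = 18.48
Option 3: 0.9·18.6 + 0.1·0.1 = 16.75
Option 4: 0.9·18.0 + 0.1·1.0 = 16.3
Highest Hurwicz score = 18.48 → Option 2.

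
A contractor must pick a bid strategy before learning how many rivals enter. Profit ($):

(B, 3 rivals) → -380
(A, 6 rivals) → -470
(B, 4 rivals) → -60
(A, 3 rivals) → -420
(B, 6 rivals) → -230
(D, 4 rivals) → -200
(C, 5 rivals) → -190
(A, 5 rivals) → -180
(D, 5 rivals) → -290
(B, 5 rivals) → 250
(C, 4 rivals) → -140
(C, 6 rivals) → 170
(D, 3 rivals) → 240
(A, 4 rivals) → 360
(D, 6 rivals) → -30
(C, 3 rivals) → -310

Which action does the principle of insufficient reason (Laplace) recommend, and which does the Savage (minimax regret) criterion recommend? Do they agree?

laplace → D; minimax regret → C (disagree)

Row averages: A=-177.5, B=-105, C=-117.5, D=-70
Highest average = -70 → D.
Column bests: 3 rivals=240, 4 rivals=360, 5 rivals=250, 6 rivals=170.
A regrets: 660, 0, 430, 640 → max 660
B regrets: 620, 420, 0, 400 → max 620
C regrets: 550, 500, 440, 0 → max 550
D regrets: 0, 560, 540, 200 → max 560
Smallest max regret = 550 → C.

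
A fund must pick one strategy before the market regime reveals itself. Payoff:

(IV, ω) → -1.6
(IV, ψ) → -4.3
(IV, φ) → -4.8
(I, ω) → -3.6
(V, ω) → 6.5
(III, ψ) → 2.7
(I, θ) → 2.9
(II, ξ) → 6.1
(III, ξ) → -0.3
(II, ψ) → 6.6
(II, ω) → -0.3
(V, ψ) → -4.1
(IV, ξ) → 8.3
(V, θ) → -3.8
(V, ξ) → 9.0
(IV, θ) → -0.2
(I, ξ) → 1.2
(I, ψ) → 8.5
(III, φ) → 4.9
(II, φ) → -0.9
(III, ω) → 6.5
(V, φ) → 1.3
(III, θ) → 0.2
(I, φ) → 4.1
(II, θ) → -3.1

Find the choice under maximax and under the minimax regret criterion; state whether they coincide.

Row maxima: I=8.5, II=6.6, III=6.5, IV=8.3, V=9.0
Best best-case = 9.0 → V.
Column bests: θ=2.9, φ=4.9, ψ=8.5, ω=6.5, ξ=9.0.
I regrets: 0.0, 0.8, 0.0, 10.1, 7.8 → max 10.1
II regrets: 6.0, 5.8, 1.9, 6.8, 2.9 → max 6.8
III regrets: 2.7, 0.0, 5.8, 0.0, 9.3 → max 9.3
IV regrets: 3.1, 9.7, 12.8, 8.1, 0.7 → max 12.8
V regrets: 6.7, 3.6, 12.6, 0.0, 0.0 → max 12.6
Smallest max regret = 6.8 → II.

maximax → V; minimax regret → II (disagree)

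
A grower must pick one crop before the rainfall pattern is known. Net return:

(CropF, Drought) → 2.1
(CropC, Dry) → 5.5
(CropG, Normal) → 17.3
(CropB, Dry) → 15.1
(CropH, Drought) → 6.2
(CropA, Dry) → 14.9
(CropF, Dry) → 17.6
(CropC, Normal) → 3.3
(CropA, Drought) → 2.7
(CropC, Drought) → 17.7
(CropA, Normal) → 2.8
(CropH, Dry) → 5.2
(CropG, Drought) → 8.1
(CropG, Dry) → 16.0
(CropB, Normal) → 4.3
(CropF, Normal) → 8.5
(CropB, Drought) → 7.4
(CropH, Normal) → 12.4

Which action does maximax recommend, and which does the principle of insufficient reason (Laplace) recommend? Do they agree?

maximax → CropC; laplace → CropG (disagree)

Row maxima: CropA=14.9, CropH=12.4, CropC=17.7, CropB=15.1, CropG=17.3, CropF=17.6
Best best-case = 17.7 → CropC.
Row averages: CropA=6.8, CropH=119/15, CropC=53/6, CropB=134/15, CropG=13.8, CropF=9.4
Highest average = 13.8 → CropG.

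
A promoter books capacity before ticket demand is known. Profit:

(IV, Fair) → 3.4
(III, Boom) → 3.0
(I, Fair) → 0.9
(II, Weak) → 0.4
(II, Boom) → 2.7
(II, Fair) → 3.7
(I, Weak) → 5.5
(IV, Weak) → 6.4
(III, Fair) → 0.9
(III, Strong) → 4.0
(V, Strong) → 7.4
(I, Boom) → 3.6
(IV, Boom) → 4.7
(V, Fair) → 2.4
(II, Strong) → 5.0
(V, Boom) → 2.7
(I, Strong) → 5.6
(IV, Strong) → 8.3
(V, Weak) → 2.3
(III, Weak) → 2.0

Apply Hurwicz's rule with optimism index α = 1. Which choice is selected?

I: 1·5.6 + 0·0.9 = 5.6
II: 1·5.0 + 0·0.4 = 5
III: 1·4.0 + 0·0.9 = 4
IV: 1·8.3 + 0·3.4 = 8.3
V: 1·7.4 + 0·2.3 = 7.4
Highest Hurwicz score = 8.3 → IV.

IV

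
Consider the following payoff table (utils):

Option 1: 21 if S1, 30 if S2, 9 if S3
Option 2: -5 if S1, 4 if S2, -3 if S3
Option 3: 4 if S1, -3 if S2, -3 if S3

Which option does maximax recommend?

Row maxima: Option 1=30, Option 2=4, Option 3=4
Best best-case = 30 → Option 1.

Option 1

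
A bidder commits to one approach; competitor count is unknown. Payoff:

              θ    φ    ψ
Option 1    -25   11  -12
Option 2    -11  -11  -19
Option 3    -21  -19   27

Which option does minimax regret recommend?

Option 3

Column bests: θ=-11, φ=11, ψ=27.
Option 1 regrets: 14, 0, 39 → max 39
Option 2 regrets: 0, 22, 46 → max 46
Option 3 regrets: 10, 30, 0 → max 30
Smallest max regret = 30 → Option 3.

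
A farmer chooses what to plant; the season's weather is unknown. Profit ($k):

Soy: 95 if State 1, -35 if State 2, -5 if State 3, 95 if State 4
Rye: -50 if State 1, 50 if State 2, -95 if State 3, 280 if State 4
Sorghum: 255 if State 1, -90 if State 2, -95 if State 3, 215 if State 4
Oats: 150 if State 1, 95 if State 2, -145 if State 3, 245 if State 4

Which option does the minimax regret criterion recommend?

Column bests: State 1=255, State 2=95, State 3=-5, State 4=280.
Soy regrets: 160, 130, 0, 185 → max 185
Rye regrets: 305, 45, 90, 0 → max 305
Sorghum regrets: 0, 185, 90, 65 → max 185
Oats regrets: 105, 0, 140, 35 → max 140
Smallest max regret = 140 → Oats.

Oats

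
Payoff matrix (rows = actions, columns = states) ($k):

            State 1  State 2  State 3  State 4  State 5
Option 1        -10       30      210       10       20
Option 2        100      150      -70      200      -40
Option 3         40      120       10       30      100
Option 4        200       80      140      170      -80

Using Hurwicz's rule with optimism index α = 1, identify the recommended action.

Option 1: 1·210 + 0·(-10) = 210
Option 2: 1·200 + 0·(-70) = 200
Option 3: 1·120 + 0·10 = 120
Option 4: 1·200 + 0·(-80) = 200
Highest Hurwicz score = 210 → Option 1.

Option 1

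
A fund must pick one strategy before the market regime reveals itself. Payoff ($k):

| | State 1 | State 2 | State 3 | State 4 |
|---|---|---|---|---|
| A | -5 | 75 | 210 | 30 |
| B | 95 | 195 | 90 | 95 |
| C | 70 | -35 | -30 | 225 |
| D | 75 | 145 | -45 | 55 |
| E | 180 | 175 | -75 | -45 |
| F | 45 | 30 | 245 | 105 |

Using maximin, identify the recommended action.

B

Row minima: A=-5, B=90, C=-35, D=-45, E=-75, F=30
Best worst-case = 90 → B.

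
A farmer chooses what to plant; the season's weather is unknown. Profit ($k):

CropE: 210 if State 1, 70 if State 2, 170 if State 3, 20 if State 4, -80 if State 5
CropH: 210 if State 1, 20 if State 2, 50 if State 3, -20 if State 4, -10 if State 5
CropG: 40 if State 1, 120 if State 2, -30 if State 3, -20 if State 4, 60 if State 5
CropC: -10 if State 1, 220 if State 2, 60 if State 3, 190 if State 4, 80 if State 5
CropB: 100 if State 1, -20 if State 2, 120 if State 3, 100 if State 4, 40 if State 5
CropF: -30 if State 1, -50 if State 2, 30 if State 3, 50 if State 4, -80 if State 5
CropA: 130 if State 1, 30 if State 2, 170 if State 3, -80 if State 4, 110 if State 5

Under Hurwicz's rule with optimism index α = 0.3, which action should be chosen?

CropC

CropE: 0.3·210 + 0.7·(-80) = 7
CropH: 0.3·210 + 0.7·(-20) = 49
CropG: 0.3·120 + 0.7·(-30) = 15
CropC: 0.3·220 + 0.7·(-10) = 59
CropB: 0.3·120 + 0.7·(-20) = 22
CropF: 0.3·50 + 0.7·(-80) = -41
CropA: 0.3·170 + 0.7·(-80) = -5
Highest Hurwicz score = 59 → CropC.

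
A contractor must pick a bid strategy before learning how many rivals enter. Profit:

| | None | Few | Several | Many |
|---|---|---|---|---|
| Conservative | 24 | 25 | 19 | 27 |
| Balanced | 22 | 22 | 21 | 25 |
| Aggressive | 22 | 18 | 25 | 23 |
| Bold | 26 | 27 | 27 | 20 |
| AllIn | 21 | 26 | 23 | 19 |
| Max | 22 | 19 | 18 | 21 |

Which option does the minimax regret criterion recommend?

Column bests: None=26, Few=27, Several=27, Many=27.
Conservative regrets: 2, 2, 8, 0 → max 8
Balanced regrets: 4, 5, 6, 2 → max 6
Aggressive regrets: 4, 9, 2, 4 → max 9
Bold regrets: 0, 0, 0, 7 → max 7
AllIn regrets: 5, 1, 4, 8 → max 8
Max regrets: 4, 8, 9, 6 → max 9
Smallest max regret = 6 → Balanced.

Balanced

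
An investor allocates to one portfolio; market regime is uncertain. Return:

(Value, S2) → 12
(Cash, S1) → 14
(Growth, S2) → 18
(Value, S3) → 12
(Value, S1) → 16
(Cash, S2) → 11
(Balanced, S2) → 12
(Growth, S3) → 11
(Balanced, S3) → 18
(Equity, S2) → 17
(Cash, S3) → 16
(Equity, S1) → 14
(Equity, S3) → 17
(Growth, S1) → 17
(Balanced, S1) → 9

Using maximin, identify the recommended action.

Row minima: Growth=11, Value=12, Equity=14, Cash=11, Balanced=9
Best worst-case = 14 → Equity.

Equity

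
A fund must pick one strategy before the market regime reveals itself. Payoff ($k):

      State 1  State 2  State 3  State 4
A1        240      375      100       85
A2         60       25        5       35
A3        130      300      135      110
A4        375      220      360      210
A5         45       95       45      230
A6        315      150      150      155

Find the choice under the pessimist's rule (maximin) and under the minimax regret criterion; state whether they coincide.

maximin → A4; minimax regret → A4 (agree)

Row minima: A1=85, A2=5, A3=110, A4=210, A5=45, A6=150
Best worst-case = 210 → A4.
Column bests: State 1=375, State 2=375, State 3=360, State 4=230.
A1 regrets: 135, 0, 260, 145 → max 260
A2 regrets: 315, 350, 355, 195 → max 355
A3 regrets: 245, 75, 225, 120 → max 245
A4 regrets: 0, 155, 0, 20 → max 155
A5 regrets: 330, 280, 315, 0 → max 330
A6 regrets: 60, 225, 210, 75 → max 225
Smallest max regret = 155 → A4.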